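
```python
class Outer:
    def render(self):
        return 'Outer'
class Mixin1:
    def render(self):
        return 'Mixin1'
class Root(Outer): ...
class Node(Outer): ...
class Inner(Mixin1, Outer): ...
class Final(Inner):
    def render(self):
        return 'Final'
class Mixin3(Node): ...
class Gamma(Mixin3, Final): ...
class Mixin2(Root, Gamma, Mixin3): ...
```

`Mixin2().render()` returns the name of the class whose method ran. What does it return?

Final

L[Mixin2] = Mixin2 + merge(L[Root], L[Gamma], L[Mixin3], [Root Gamma Mixin3])
  take Root:  [Root Outer object] + [Gamma Mixin3 Node Final Inner Mixin1 Outer object] + [Mixin3 Node Outer object] + [Root Gamma Mixin3]
  take Gamma:  [Outer object] + [Gamma Mixin3 Node Final Inner Mixin1 Outer object] + [Mixin3 Node Outer object] + [Gamma Mixin3]
  take Mixin3:  [Outer object] + [Mixin3 Node Final Inner Mixin1 Outer object] + [Mixin3 Node Outer object] + [Mixin3]
  take Node:  [Outer object] + [Node Final Inner Mixin1 Outer object] + [Node Outer object]
  take Final:  [Outer object] + [Final Inner Mixin1 Outer object] + [Outer object]
  take Inner:  [Outer object] + [Inner Mixin1 Outer object] + [Outer object]
  take Mixin1:  [Outer object] + [Mixin1 Outer object] + [Outer object]
  take Outer:  [Outer object] + [Outer object] + [Outer object]
  take object:  [object] + [object] + [object]
MRO: Mixin2 Root Gamma Mixin3 Node Final Inner Mixin1 Outer object
render is defined in: Final, Mixin1, Outer. First along the MRO is Final.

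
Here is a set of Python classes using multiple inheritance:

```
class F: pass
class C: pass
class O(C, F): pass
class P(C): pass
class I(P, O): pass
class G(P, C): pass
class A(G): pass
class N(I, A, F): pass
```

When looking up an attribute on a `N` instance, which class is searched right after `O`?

C

L[N] = N + merge(L[I], L[A], L[F], [I A F])
  take I:  [I P O C F object] + [A G P C object] + [F object] + [I A F]
  take A:  [P O C F object] + [A G P C object] + [F object] + [A F]
  take G:  [P O C F object] + [G P C object] + [F object] + [F]
  take P:  [P O C F object] + [P C object] + [F object] + [F]
  take O:  [O C F object] + [C object] + [F object] + [F]
  take C:  [C F object] + [C object] + [F object] + [F]
  take F:  [F object] + [object] + [F object] + [F]
  take object:  [object] + [object] + [object]
MRO: N I A G P O C F object
O is at position 5; next is C.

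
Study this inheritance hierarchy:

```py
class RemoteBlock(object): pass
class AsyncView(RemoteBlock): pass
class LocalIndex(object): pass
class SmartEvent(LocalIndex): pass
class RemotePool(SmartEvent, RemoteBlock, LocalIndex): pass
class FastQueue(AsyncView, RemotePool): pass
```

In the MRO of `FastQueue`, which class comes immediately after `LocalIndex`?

object

L[FastQueue] = FastQueue + merge(L[AsyncView], L[RemotePool], [AsyncView RemotePool])
  take AsyncView:  [AsyncView RemoteBlock object] + [RemotePool SmartEvent RemoteBlock LocalIndex object] + [AsyncView RemotePool]
  take RemotePool:  [RemoteBlock object] + [RemotePool SmartEvent RemoteBlock LocalIndex object] + [RemotePool]
  take SmartEvent:  [RemoteBlock object] + [SmartEvent RemoteBlock LocalIndex object]
  take RemoteBlock:  [RemoteBlock object] + [RemoteBlock LocalIndex object]
  take LocalIndex:  [object] + [LocalIndex object]
  take object:  [object] + [object]
MRO: FastQueue AsyncView RemotePool SmartEvent RemoteBlock LocalIndex object
LocalIndex is at position 5; next is object.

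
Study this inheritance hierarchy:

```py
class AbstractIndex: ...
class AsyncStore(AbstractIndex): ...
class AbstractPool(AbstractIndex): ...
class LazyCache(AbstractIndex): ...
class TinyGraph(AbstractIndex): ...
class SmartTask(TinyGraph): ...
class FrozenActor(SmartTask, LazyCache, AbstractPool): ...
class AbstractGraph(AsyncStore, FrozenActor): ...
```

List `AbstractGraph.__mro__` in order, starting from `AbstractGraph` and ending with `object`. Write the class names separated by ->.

AbstractGraph -> AsyncStore -> FrozenActor -> SmartTask -> TinyGraph -> LazyCache -> AbstractPool -> AbstractIndex -> object

L[AbstractGraph] = AbstractGraph + merge(L[AsyncStore], L[FrozenActor], [AsyncStore FrozenActor])
  take AsyncStore:  [AsyncStore AbstractIndex object] + [FrozenActor SmartTask TinyGraph LazyCache AbstractPool AbstractIndex object] + [AsyncStore FrozenActor]
  take FrozenActor:  [AbstractIndex object] + [FrozenActor SmartTask TinyGraph LazyCache AbstractPool AbstractIndex object] + [FrozenActor]
  take SmartTask:  [AbstractIndex object] + [SmartTask TinyGraph LazyCache AbstractPool AbstractIndex object]
  take TinyGraph:  [AbstractIndex object] + [TinyGraph LazyCache AbstractPool AbstractIndex object]
  take LazyCache:  [AbstractIndex object] + [LazyCache AbstractPool AbstractIndex object]
  take AbstractPool:  [AbstractIndex object] + [AbstractPool AbstractIndex object]
  take AbstractIndex:  [AbstractIndex object] + [AbstractIndex object]
  take object:  [object] + [object]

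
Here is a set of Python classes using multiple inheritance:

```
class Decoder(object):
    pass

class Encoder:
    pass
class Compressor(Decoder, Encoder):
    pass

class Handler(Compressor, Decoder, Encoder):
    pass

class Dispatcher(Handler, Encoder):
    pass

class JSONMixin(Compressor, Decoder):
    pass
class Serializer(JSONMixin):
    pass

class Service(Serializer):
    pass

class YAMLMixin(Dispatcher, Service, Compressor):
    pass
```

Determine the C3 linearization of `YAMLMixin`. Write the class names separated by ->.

L[YAMLMixin] = YAMLMixin + merge(L[Dispatcher], L[Service], L[Compressor], [Dispatcher Service Compressor])
  take Dispatcher:  [Dispatcher Handler Compressor Decoder Encoder object] + [Service Serializer JSONMixin Compressor Decoder Encoder object] + [Compressor Decoder Encoder object] + [Dispatcher Service Compressor]
  take Handler:  [Handler Compressor Decoder Encoder object] + [Service Serializer JSONMixin Compressor Decoder Encoder object] + [Compressor Decoder Encoder object] + [Service Compressor]
  take Service:  [Compressor Decoder Encoder object] + [Service Serializer JSONMixin Compressor Decoder Encoder object] + [Compressor Decoder Encoder object] + [Service Compressor]
  take Serializer:  [Compressor Decoder Encoder object] + [Serializer JSONMixin Compressor Decoder Encoder object] + [Compressor Decoder Encoder object] + [Compressor]
  take JSONMixin:  [Compressor Decoder Encoder object] + [JSONMixin Compressor Decoder Encoder object] + [Compressor Decoder Encoder object] + [Compressor]
  take Compressor:  [Compressor Decoder Encoder object] + [Compressor Decoder Encoder object] + [Compressor Decoder Encoder object] + [Compressor]
  take Decoder:  [Decoder Encoder object] + [Decoder Encoder object] + [Decoder Encoder object]
  take Encoder:  [Encoder object] + [Encoder object] + [Encoder object]
  take object:  [object] + [object] + [object]

YAMLMixin -> Dispatcher -> Handler -> Service -> Serializer -> JSONMixin -> Compressor -> Decoder -> Encoder -> object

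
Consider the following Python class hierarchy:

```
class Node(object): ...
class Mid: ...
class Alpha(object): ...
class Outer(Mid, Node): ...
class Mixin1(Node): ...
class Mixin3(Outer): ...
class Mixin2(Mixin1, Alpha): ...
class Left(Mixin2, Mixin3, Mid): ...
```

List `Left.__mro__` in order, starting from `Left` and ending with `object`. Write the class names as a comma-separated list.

Left, Mixin2, Mixin1, Mixin3, Outer, Mid, Node, Alpha, object

L[Left] = Left + merge(L[Mixin2], L[Mixin3], L[Mid], [Mixin2 Mixin3 Mid])
  take Mixin2:  [Mixin2 Mixin1 Node Alpha object] + [Mixin3 Outer Mid Node object] + [Mid object] + [Mixin2 Mixin3 Mid]
  take Mixin1:  [Mixin1 Node Alpha object] + [Mixin3 Outer Mid Node object] + [Mid object] + [Mixin3 Mid]
  take Mixin3:  [Node Alpha object] + [Mixin3 Outer Mid Node object] + [Mid object] + [Mixin3 Mid]
  take Outer:  [Node Alpha object] + [Outer Mid Node object] + [Mid object] + [Mid]
  take Mid:  [Node Alpha object] + [Mid Node object] + [Mid object] + [Mid]
  take Node:  [Node Alpha object] + [Node object] + [object]
  take Alpha:  [Alpha object] + [object] + [object]
  take object:  [object] + [object] + [object]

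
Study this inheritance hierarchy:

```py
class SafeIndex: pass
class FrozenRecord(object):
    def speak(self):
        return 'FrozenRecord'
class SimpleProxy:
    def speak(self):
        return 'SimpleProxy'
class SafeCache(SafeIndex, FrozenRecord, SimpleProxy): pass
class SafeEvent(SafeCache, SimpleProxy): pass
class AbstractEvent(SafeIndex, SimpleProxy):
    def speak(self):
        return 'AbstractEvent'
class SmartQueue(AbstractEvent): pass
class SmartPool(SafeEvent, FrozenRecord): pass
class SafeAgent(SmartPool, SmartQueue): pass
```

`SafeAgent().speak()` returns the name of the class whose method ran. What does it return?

AbstractEvent

L[SafeAgent] = SafeAgent + merge(L[SmartPool], L[SmartQueue], [SmartPool SmartQueue])
  take SmartPool:  [SmartPool SafeEvent SafeCache SafeIndex FrozenRecord SimpleProxy object] + [SmartQueue AbstractEvent SafeIndex SimpleProxy object] + [SmartPool SmartQueue]
  take SafeEvent:  [SafeEvent SafeCache SafeIndex FrozenRecord SimpleProxy object] + [SmartQueue AbstractEvent SafeIndex SimpleProxy object] + [SmartQueue]
  take SafeCache:  [SafeCache SafeIndex FrozenRecord SimpleProxy object] + [SmartQueue AbstractEvent SafeIndex SimpleProxy object] + [SmartQueue]
  take SmartQueue:  [SafeIndex FrozenRecord SimpleProxy object] + [SmartQueue AbstractEvent SafeIndex SimpleProxy object] + [SmartQueue]
  take AbstractEvent:  [SafeIndex FrozenRecord SimpleProxy object] + [AbstractEvent SafeIndex SimpleProxy object]
  take SafeIndex:  [SafeIndex FrozenRecord SimpleProxy object] + [SafeIndex SimpleProxy object]
  take FrozenRecord:  [FrozenRecord SimpleProxy object] + [SimpleProxy object]
  take SimpleProxy:  [SimpleProxy object] + [SimpleProxy object]
  take object:  [object] + [object]
MRO: SafeAgent SmartPool SafeEvent SafeCache SmartQueue AbstractEvent SafeIndex FrozenRecord SimpleProxy object
speak is defined in: AbstractEvent, FrozenRecord, SimpleProxy. First along the MRO is AbstractEvent.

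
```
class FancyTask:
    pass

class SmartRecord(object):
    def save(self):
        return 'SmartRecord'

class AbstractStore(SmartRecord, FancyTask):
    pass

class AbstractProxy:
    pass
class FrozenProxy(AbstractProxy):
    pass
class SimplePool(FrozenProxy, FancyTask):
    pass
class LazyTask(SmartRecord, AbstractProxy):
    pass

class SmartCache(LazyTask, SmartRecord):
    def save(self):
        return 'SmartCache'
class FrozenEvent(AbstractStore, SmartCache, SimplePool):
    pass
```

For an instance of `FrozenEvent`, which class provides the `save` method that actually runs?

L[FrozenEvent] = FrozenEvent + merge(L[AbstractStore], L[SmartCache], L[SimplePool], [AbstractStore SmartCache SimplePool])
  take AbstractStore:  [AbstractStore SmartRecord FancyTask object] + [SmartCache LazyTask SmartRecord AbstractProxy object] + [SimplePool FrozenProxy AbstractProxy FancyTask object] + [AbstractStore SmartCache SimplePool]
  take SmartCache:  [SmartRecord FancyTask object] + [SmartCache LazyTask SmartRecord AbstractProxy object] + [SimplePool FrozenProxy AbstractProxy FancyTask object] + [SmartCache SimplePool]
  take LazyTask:  [SmartRecord FancyTask object] + [LazyTask SmartRecord AbstractProxy object] + [SimplePool FrozenProxy AbstractProxy FancyTask object] + [SimplePool]
  take SmartRecord:  [SmartRecord FancyTask object] + [SmartRecord AbstractProxy object] + [SimplePool FrozenProxy AbstractProxy FancyTask object] + [SimplePool]
  take SimplePool:  [FancyTask object] + [AbstractProxy object] + [SimplePool FrozenProxy AbstractProxy FancyTask object] + [SimplePool]
  take FrozenProxy:  [FancyTask object] + [AbstractProxy object] + [FrozenProxy AbstractProxy FancyTask object]
  take AbstractProxy:  [FancyTask object] + [AbstractProxy object] + [AbstractProxy FancyTask object]
  take FancyTask:  [FancyTask object] + [object] + [FancyTask object]
  take object:  [object] + [object] + [object]
MRO: FrozenEvent AbstractStore SmartCache LazyTask SmartRecord SimplePool FrozenProxy AbstractProxy FancyTask object
save is defined in: SmartCache, SmartRecord. First along the MRO is SmartCache.

SmartCache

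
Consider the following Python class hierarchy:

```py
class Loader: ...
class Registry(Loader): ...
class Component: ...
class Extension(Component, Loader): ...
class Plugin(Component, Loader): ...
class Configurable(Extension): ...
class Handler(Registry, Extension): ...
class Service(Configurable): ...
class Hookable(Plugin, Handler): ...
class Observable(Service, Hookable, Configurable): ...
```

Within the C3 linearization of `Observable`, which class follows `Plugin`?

L[Observable] = Observable + merge(L[Service], L[Hookable], L[Configurable], [Service Hookable Configurable])
  take Service:  [Service Configurable Extension Component Loader object] + [Hookable Plugin Handler Registry Extension Component Loader object] + [Configurable Extension Component Loader object] + [Service Hookable Configurable]
  take Hookable:  [Configurable Extension Component Loader object] + [Hookable Plugin Handler Registry Extension Component Loader object] + [Configurable Extension Component Loader object] + [Hookable Configurable]
  take Configurable:  [Configurable Extension Component Loader object] + [Plugin Handler Registry Extension Component Loader object] + [Configurable Extension Component Loader object] + [Configurable]
  take Plugin:  [Extension Component Loader object] + [Plugin Handler Registry Extension Component Loader object] + [Extension Component Loader object]
  take Handler:  [Extension Component Loader object] + [Handler Registry Extension Component Loader object] + [Extension Component Loader object]
  take Registry:  [Extension Component Loader object] + [Registry Extension Component Loader object] + [Extension Component Loader object]
  take Extension:  [Extension Component Loader object] + [Extension Component Loader object] + [Extension Component Loader object]
  take Component:  [Component Loader object] + [Component Loader object] + [Component Loader object]
  take Loader:  [Loader object] + [Loader object] + [Loader object]
  take object:  [object] + [object] + [object]
MRO: Observable Service Hookable Configurable Plugin Handler Registry Extension Component Loader object
Plugin is at position 4; next is Handler.

Handler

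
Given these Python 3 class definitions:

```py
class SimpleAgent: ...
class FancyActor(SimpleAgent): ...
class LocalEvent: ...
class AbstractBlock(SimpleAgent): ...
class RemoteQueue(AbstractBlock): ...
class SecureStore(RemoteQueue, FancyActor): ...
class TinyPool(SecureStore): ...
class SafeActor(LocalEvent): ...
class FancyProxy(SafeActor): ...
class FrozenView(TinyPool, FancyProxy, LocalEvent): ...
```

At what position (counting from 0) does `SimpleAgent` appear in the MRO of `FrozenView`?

L[FrozenView] = FrozenView + merge(L[TinyPool], L[FancyProxy], L[LocalEvent], [TinyPool FancyProxy LocalEvent])
  take TinyPool:  [TinyPool SecureStore RemoteQueue AbstractBlock FancyActor SimpleAgent object] + [FancyProxy SafeActor LocalEvent object] + [LocalEvent object] + [TinyPool FancyProxy LocalEvent]
  take SecureStore:  [SecureStore RemoteQueue AbstractBlock FancyActor SimpleAgent object] + [FancyProxy SafeActor LocalEvent object] + [LocalEvent object] + [FancyProxy LocalEvent]
  take RemoteQueue:  [RemoteQueue AbstractBlock FancyActor SimpleAgent object] + [FancyProxy SafeActor LocalEvent object] + [LocalEvent object] + [FancyProxy LocalEvent]
  take AbstractBlock:  [AbstractBlock FancyActor SimpleAgent object] + [FancyProxy SafeActor LocalEvent object] + [LocalEvent object] + [FancyProxy LocalEvent]
  take FancyActor:  [FancyActor SimpleAgent object] + [FancyProxy SafeActor LocalEvent object] + [LocalEvent object] + [FancyProxy LocalEvent]
  take SimpleAgent:  [SimpleAgent object] + [FancyProxy SafeActor LocalEvent object] + [LocalEvent object] + [FancyProxy LocalEvent]
  take FancyProxy:  [object] + [FancyProxy SafeActor LocalEvent object] + [LocalEvent object] + [FancyProxy LocalEvent]
  take SafeActor:  [object] + [SafeActor LocalEvent object] + [LocalEvent object] + [LocalEvent]
  take LocalEvent:  [object] + [LocalEvent object] + [LocalEvent object] + [LocalEvent]
  take object:  [object] + [object] + [object]
MRO: FrozenView TinyPool SecureStore RemoteQueue AbstractBlock FancyActor SimpleAgent FancyProxy SafeActor LocalEvent object
SimpleAgent sits at index 6.

6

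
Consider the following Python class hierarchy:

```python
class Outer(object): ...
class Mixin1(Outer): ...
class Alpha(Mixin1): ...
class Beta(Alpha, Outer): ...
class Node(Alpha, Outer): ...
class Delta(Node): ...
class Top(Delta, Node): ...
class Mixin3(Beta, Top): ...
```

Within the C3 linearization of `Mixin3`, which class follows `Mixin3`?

Beta

L[Mixin3] = Mixin3 + merge(L[Beta], L[Top], [Beta Top])
  take Beta:  [Beta Alpha Mixin1 Outer object] + [Top Delta Node Alpha Mixin1 Outer object] + [Beta Top]
  take Top:  [Alpha Mixin1 Outer object] + [Top Delta Node Alpha Mixin1 Outer object] + [Top]
  take Delta:  [Alpha Mixin1 Outer object] + [Delta Node Alpha Mixin1 Outer object]
  take Node:  [Alpha Mixin1 Outer object] + [Node Alpha Mixin1 Outer object]
  take Alpha:  [Alpha Mixin1 Outer object] + [Alpha Mixin1 Outer object]
  take Mixin1:  [Mixin1 Outer object] + [Mixin1 Outer object]
  take Outer:  [Outer object] + [Outer object]
  take object:  [object] + [object]
MRO: Mixin3 Beta Top Delta Node Alpha Mixin1 Outer object
Mixin3 is at position 0; next is Beta.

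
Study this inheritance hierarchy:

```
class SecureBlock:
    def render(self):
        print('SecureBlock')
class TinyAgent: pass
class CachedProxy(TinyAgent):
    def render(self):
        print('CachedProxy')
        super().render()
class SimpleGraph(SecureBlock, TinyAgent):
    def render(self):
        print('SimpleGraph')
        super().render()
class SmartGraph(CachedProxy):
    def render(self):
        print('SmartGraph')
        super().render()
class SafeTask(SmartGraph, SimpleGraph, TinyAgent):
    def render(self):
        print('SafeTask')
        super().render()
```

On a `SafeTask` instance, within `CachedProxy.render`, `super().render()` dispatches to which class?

L[SafeTask] = SafeTask + merge(L[SmartGraph], L[SimpleGraph], L[TinyAgent], [SmartGraph SimpleGraph TinyAgent])
  take SmartGraph:  [SmartGraph CachedProxy TinyAgent object] + [SimpleGraph SecureBlock TinyAgent object] + [TinyAgent object] + [SmartGraph SimpleGraph TinyAgent]
  take CachedProxy:  [CachedProxy TinyAgent object] + [SimpleGraph SecureBlock TinyAgent object] + [TinyAgent object] + [SimpleGraph TinyAgent]
  take SimpleGraph:  [TinyAgent object] + [SimpleGraph SecureBlock TinyAgent object] + [TinyAgent object] + [SimpleGraph TinyAgent]
  take SecureBlock:  [TinyAgent object] + [SecureBlock TinyAgent object] + [TinyAgent object] + [TinyAgent]
  take TinyAgent:  [TinyAgent object] + [TinyAgent object] + [TinyAgent object] + [TinyAgent]
  take object:  [object] + [object] + [object]
MRO: SafeTask SmartGraph CachedProxy SimpleGraph SecureBlock TinyAgent object
super() in CachedProxy.render on a SafeTask instance goes to the class after CachedProxy in SafeTask's MRO: SimpleGraph.

SimpleGraph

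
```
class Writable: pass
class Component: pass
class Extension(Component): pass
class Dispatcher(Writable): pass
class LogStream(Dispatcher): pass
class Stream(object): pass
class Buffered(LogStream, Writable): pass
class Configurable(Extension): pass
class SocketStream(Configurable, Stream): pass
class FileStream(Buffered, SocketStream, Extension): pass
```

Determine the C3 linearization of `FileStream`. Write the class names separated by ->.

FileStream -> Buffered -> LogStream -> Dispatcher -> Writable -> SocketStream -> Configurable -> Extension -> Component -> Stream -> object

L[FileStream] = FileStream + merge(L[Buffered], L[SocketStream], L[Extension], [Buffered SocketStream Extension])
  take Buffered:  [Buffered LogStream Dispatcher Writable object] + [SocketStream Configurable Extension Component Stream object] + [Extension Component object] + [Buffered SocketStream Extension]
  take LogStream:  [LogStream Dispatcher Writable object] + [SocketStream Configurable Extension Component Stream object] + [Extension Component object] + [SocketStream Extension]
  take Dispatcher:  [Dispatcher Writable object] + [SocketStream Configurable Extension Component Stream object] + [Extension Component object] + [SocketStream Extension]
  take Writable:  [Writable object] + [SocketStream Configurable Extension Component Stream object] + [Extension Component object] + [SocketStream Extension]
  take SocketStream:  [object] + [SocketStream Configurable Extension Component Stream object] + [Extension Component object] + [SocketStream Extension]
  take Configurable:  [object] + [Configurable Extension Component Stream object] + [Extension Component object] + [Extension]
  take Extension:  [object] + [Extension Component Stream object] + [Extension Component object] + [Extension]
  take Component:  [object] + [Component Stream object] + [Component object]
  take Stream:  [object] + [Stream object] + [object]
  take object:  [object] + [object] + [object]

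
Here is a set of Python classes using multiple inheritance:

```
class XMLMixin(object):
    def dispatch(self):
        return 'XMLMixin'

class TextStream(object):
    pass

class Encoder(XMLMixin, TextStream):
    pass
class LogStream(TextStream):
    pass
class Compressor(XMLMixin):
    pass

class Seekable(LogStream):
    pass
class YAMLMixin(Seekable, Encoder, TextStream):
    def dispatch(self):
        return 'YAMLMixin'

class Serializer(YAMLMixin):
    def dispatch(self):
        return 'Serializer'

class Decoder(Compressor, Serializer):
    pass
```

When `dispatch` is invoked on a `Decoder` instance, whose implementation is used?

Serializer

L[Decoder] = Decoder + merge(L[Compressor], L[Serializer], [Compressor Serializer])
  take Compressor:  [Compressor XMLMixin object] + [Serializer YAMLMixin Seekable LogStream Encoder XMLMixin TextStream object] + [Compressor Serializer]
  take Serializer:  [XMLMixin object] + [Serializer YAMLMixin Seekable LogStream Encoder XMLMixin TextStream object] + [Serializer]
  take YAMLMixin:  [XMLMixin object] + [YAMLMixin Seekable LogStream Encoder XMLMixin TextStream object]
  take Seekable:  [XMLMixin object] + [Seekable LogStream Encoder XMLMixin TextStream object]
  take LogStream:  [XMLMixin object] + [LogStream Encoder XMLMixin TextStream object]
  take Encoder:  [XMLMixin object] + [Encoder XMLMixin TextStream object]
  take XMLMixin:  [XMLMixin object] + [XMLMixin TextStream object]
  take TextStream:  [object] + [TextStream object]
  take object:  [object] + [object]
MRO: Decoder Compressor Serializer YAMLMixin Seekable LogStream Encoder XMLMixin TextStream object
dispatch is defined in: Serializer, XMLMixin, YAMLMixin. First along the MRO is Serializer.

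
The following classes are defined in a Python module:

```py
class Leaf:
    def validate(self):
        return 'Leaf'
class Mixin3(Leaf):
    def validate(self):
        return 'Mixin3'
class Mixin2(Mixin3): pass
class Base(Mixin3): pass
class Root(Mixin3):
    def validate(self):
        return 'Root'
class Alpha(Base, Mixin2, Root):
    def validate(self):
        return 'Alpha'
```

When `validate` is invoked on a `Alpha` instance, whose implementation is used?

Alpha

L[Alpha] = Alpha + merge(L[Base], L[Mixin2], L[Root], [Base Mixin2 Root])
  take Base:  [Base Mixin3 Leaf object] + [Mixin2 Mixin3 Leaf object] + [Root Mixin3 Leaf object] + [Base Mixin2 Root]
  take Mixin2:  [Mixin3 Leaf object] + [Mixin2 Mixin3 Leaf object] + [Root Mixin3 Leaf object] + [Mixin2 Root]
  take Root:  [Mixin3 Leaf object] + [Mixin3 Leaf object] + [Root Mixin3 Leaf object] + [Root]
  take Mixin3:  [Mixin3 Leaf object] + [Mixin3 Leaf object] + [Mixin3 Leaf object]
  take Leaf:  [Leaf object] + [Leaf object] + [Leaf object]
  take object:  [object] + [object] + [object]
MRO: Alpha Base Mixin2 Root Mixin3 Leaf object
validate is defined in: Alpha, Leaf, Mixin3, Root. First along the MRO is Alpha.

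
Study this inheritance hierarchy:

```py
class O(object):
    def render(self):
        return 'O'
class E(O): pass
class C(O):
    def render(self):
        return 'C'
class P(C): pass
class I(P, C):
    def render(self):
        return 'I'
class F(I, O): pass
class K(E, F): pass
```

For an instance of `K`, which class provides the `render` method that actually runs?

L[K] = K + merge(L[E], L[F], [E F])
  take E:  [E O object] + [F I P C O object] + [E F]
  take F:  [O object] + [F I P C O object] + [F]
  take I:  [O object] + [I P C O object]
  take P:  [O object] + [P C O object]
  take C:  [O object] + [C O object]
  take O:  [O object] + [O object]
  take object:  [object] + [object]
MRO: K E F I P C O object
render is defined in: C, I, O. First along the MRO is I.

I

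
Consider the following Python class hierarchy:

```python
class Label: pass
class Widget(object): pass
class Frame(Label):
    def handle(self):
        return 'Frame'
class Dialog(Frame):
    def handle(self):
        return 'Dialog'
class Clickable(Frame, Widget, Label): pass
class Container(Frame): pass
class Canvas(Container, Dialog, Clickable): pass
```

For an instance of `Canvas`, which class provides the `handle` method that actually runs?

L[Canvas] = Canvas + merge(L[Container], L[Dialog], L[Clickable], [Container Dialog Clickable])
  take Container:  [Container Frame Label object] + [Dialog Frame Label object] + [Clickable Frame Widget Label object] + [Container Dialog Clickable]
  take Dialog:  [Frame Label object] + [Dialog Frame Label object] + [Clickable Frame Widget Label object] + [Dialog Clickable]
  take Clickable:  [Frame Label object] + [Frame Label object] + [Clickable Frame Widget Label object] + [Clickable]
  take Frame:  [Frame Label object] + [Frame Label object] + [Frame Widget Label object]
  take Widget:  [Label object] + [Label object] + [Widget Label object]
  take Label:  [Label object] + [Label object] + [Label object]
  take object:  [object] + [object] + [object]
MRO: Canvas Container Dialog Clickable Frame Widget Label object
handle is defined in: Dialog, Frame. First along the MRO is Dialog.

Dialog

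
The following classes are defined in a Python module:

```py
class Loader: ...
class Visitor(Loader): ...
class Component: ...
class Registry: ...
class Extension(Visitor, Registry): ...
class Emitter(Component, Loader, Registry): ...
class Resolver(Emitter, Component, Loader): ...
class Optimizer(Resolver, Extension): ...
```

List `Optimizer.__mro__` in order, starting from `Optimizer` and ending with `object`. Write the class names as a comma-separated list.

L[Optimizer] = Optimizer + merge(L[Resolver], L[Extension], [Resolver Extension])
  take Resolver:  [Resolver Emitter Component Loader Registry object] + [Extension Visitor Loader Registry object] + [Resolver Extension]
  take Emitter:  [Emitter Component Loader Registry object] + [Extension Visitor Loader Registry object] + [Extension]
  take Component:  [Component Loader Registry object] + [Extension Visitor Loader Registry object] + [Extension]
  take Extension:  [Loader Registry object] + [Extension Visitor Loader Registry object] + [Extension]
  take Visitor:  [Loader Registry object] + [Visitor Loader Registry object]
  take Loader:  [Loader Registry object] + [Loader Registry object]
  take Registry:  [Registry object] + [Registry object]
  take object:  [object] + [object]

Optimizer, Resolver, Emitter, Component, Extension, Visitor, Loader, Registry, object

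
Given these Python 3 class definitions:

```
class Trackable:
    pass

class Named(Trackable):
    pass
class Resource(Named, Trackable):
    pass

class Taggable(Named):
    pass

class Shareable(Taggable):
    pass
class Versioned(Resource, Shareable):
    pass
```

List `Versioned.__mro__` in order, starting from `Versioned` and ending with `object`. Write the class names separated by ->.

L[Versioned] = Versioned + merge(L[Resource], L[Shareable], [Resource Shareable])
  take Resource:  [Resource Named Trackable object] + [Shareable Taggable Named Trackable object] + [Resource Shareable]
  take Shareable:  [Named Trackable object] + [Shareable Taggable Named Trackable object] + [Shareable]
  take Taggable:  [Named Trackable object] + [Taggable Named Trackable object]
  take Named:  [Named Trackable object] + [Named Trackable object]
  take Trackable:  [Trackable object] + [Trackable object]
  take object:  [object] + [object]

Versioned -> Resource -> Shareable -> Taggable -> Named -> Trackable -> object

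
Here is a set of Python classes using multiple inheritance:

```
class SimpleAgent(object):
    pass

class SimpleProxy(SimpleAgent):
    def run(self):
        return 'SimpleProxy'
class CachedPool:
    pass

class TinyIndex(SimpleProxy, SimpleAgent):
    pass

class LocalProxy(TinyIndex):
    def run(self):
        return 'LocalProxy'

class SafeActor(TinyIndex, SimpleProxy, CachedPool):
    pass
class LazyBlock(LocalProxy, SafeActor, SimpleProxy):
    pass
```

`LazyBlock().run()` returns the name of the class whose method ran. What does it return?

LocalProxy

L[LazyBlock] = LazyBlock + merge(L[LocalProxy], L[SafeActor], L[SimpleProxy], [LocalProxy SafeActor SimpleProxy])
  take LocalProxy:  [LocalProxy TinyIndex SimpleProxy SimpleAgent object] + [SafeActor TinyIndex SimpleProxy SimpleAgent CachedPool object] + [SimpleProxy SimpleAgent object] + [LocalProxy SafeActor SimpleProxy]
  take SafeActor:  [TinyIndex SimpleProxy SimpleAgent object] + [SafeActor TinyIndex SimpleProxy SimpleAgent CachedPool object] + [SimpleProxy SimpleAgent object] + [SafeActor SimpleProxy]
  take TinyIndex:  [TinyIndex SimpleProxy SimpleAgent object] + [TinyIndex SimpleProxy SimpleAgent CachedPool object] + [SimpleProxy SimpleAgent object] + [SimpleProxy]
  take SimpleProxy:  [SimpleProxy SimpleAgent object] + [SimpleProxy SimpleAgent CachedPool object] + [SimpleProxy SimpleAgent object] + [SimpleProxy]
  take SimpleAgent:  [SimpleAgent object] + [SimpleAgent CachedPool object] + [SimpleAgent object]
  take CachedPool:  [object] + [CachedPool object] + [object]
  take object:  [object] + [object] + [object]
MRO: LazyBlock LocalProxy SafeActor TinyIndex SimpleProxy SimpleAgent CachedPool object
run is defined in: LocalProxy, SimpleProxy. First along the MRO is LocalProxy.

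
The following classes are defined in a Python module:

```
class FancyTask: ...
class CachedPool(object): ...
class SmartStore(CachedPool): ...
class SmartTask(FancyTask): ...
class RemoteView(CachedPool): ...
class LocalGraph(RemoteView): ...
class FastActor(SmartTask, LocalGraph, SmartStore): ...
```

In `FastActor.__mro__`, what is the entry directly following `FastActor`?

SmartTask

L[FastActor] = FastActor + merge(L[SmartTask], L[LocalGraph], L[SmartStore], [SmartTask LocalGraph SmartStore])
  take SmartTask:  [SmartTask FancyTask object] + [LocalGraph RemoteView CachedPool object] + [SmartStore CachedPool object] + [SmartTask LocalGraph SmartStore]
  take FancyTask:  [FancyTask object] + [LocalGraph RemoteView CachedPool object] + [SmartStore CachedPool object] + [LocalGraph SmartStore]
  take LocalGraph:  [object] + [LocalGraph RemoteView CachedPool object] + [SmartStore CachedPool object] + [LocalGraph SmartStore]
  take RemoteView:  [object] + [RemoteView CachedPool object] + [SmartStore CachedPool object] + [SmartStore]
  take SmartStore:  [object] + [CachedPool object] + [SmartStore CachedPool object] + [SmartStore]
  take CachedPool:  [object] + [CachedPool object] + [CachedPool object]
  take object:  [object] + [object] + [object]
MRO: FastActor SmartTask FancyTask LocalGraph RemoteView SmartStore CachedPool object
FastActor is at position 0; next is SmartTask.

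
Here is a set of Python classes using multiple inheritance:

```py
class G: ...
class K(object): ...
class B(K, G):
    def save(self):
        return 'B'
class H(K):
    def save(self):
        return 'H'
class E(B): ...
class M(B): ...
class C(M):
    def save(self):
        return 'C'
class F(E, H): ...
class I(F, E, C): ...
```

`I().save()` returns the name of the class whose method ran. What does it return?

L[I] = I + merge(L[F], L[E], L[C], [F E C])
  take F:  [F E B H K G object] + [E B K G object] + [C M B K G object] + [F E C]
  take E:  [E B H K G object] + [E B K G object] + [C M B K G object] + [E C]
  take C:  [B H K G object] + [B K G object] + [C M B K G object] + [C]
  take M:  [B H K G object] + [B K G object] + [M B K G object]
  take B:  [B H K G object] + [B K G object] + [B K G object]
  take H:  [H K G object] + [K G object] + [K G object]
  take K:  [K G object] + [K G object] + [K G object]
  take G:  [G object] + [G object] + [G object]
  take object:  [object] + [object] + [object]
MRO: I F E C M B H K G object
save is defined in: B, C, H. First along the MRO is C.

C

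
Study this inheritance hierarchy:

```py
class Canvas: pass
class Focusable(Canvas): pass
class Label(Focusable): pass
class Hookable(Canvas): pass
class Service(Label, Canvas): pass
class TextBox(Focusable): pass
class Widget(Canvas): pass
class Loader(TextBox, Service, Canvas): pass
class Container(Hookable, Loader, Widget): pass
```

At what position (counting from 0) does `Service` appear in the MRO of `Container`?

L[Container] = Container + merge(L[Hookable], L[Loader], L[Widget], [Hookable Loader Widget])
  take Hookable:  [Hookable Canvas object] + [Loader TextBox Service Label Focusable Canvas object] + [Widget Canvas object] + [Hookable Loader Widget]
  take Loader:  [Canvas object] + [Loader TextBox Service Label Focusable Canvas object] + [Widget Canvas object] + [Loader Widget]
  take TextBox:  [Canvas object] + [TextBox Service Label Focusable Canvas object] + [Widget Canvas object] + [Widget]
  take Service:  [Canvas object] + [Service Label Focusable Canvas object] + [Widget Canvas object] + [Widget]
  take Label:  [Canvas object] + [Label Focusable Canvas object] + [Widget Canvas object] + [Widget]
  take Focusable:  [Canvas object] + [Focusable Canvas object] + [Widget Canvas object] + [Widget]
  take Widget:  [Canvas object] + [Canvas object] + [Widget Canvas object] + [Widget]
  take Canvas:  [Canvas object] + [Canvas object] + [Canvas object]
  take object:  [object] + [object] + [object]
MRO: Container Hookable Loader TextBox Service Label Focusable Widget Canvas object
Service sits at index 4.

4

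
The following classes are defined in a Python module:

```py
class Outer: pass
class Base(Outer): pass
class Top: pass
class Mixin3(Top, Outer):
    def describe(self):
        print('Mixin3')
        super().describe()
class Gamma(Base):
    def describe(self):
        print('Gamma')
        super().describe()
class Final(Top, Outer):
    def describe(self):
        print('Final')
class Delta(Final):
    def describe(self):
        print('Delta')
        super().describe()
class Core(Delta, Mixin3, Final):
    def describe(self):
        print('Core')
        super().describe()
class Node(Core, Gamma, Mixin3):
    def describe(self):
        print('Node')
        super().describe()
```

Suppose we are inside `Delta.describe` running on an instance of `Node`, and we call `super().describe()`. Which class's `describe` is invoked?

Gamma

L[Node] = Node + merge(L[Core], L[Gamma], L[Mixin3], [Core Gamma Mixin3])
  take Core:  [Core Delta Mixin3 Final Top Outer object] + [Gamma Base Outer object] + [Mixin3 Top Outer object] + [Core Gamma Mixin3]
  take Delta:  [Delta Mixin3 Final Top Outer object] + [Gamma Base Outer object] + [Mixin3 Top Outer object] + [Gamma Mixin3]
  take Gamma:  [Mixin3 Final Top Outer object] + [Gamma Base Outer object] + [Mixin3 Top Outer object] + [Gamma Mixin3]
  take Mixin3:  [Mixin3 Final Top Outer object] + [Base Outer object] + [Mixin3 Top Outer object] + [Mixin3]
  take Final:  [Final Top Outer object] + [Base Outer object] + [Top Outer object]
  take Top:  [Top Outer object] + [Base Outer object] + [Top Outer object]
  take Base:  [Outer object] + [Base Outer object] + [Outer object]
  take Outer:  [Outer object] + [Outer object] + [Outer object]
  take object:  [object] + [object] + [object]
MRO: Node Core Delta Gamma Mixin3 Final Top Base Outer object
super() in Delta.describe on a Node instance goes to the class after Delta in Node's MRO: Gamma.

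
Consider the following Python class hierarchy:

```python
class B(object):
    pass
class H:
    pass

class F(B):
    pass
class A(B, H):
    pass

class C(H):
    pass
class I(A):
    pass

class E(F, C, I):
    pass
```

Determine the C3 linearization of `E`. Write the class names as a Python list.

L[E] = E + merge(L[F], L[C], L[I], [F C I])
  take F:  [F B object] + [C H object] + [I A B H object] + [F C I]
  take C:  [B object] + [C H object] + [I A B H object] + [C I]
  take I:  [B object] + [H object] + [I A B H object] + [I]
  take A:  [B object] + [H object] + [A B H object]
  take B:  [B object] + [H object] + [B H object]
  take H:  [object] + [H object] + [H object]
  take object:  [object] + [object] + [object]

[E, F, C, I, A, B, H, object]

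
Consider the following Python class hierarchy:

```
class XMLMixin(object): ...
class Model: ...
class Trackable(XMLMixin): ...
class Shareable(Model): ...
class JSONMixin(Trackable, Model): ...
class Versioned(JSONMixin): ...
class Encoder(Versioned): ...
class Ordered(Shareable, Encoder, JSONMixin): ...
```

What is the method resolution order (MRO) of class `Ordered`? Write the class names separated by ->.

Ordered -> Shareable -> Encoder -> Versioned -> JSONMixin -> Trackable -> XMLMixin -> Model -> object

L[Ordered] = Ordered + merge(L[Shareable], L[Encoder], L[JSONMixin], [Shareable Encoder JSONMixin])
  take Shareable:  [Shareable Model object] + [Encoder Versioned JSONMixin Trackable XMLMixin Model object] + [JSONMixin Trackable XMLMixin Model object] + [Shareable Encoder JSONMixin]
  take Encoder:  [Model object] + [Encoder Versioned JSONMixin Trackable XMLMixin Model object] + [JSONMixin Trackable XMLMixin Model object] + [Encoder JSONMixin]
  take Versioned:  [Model object] + [Versioned JSONMixin Trackable XMLMixin Model object] + [JSONMixin Trackable XMLMixin Model object] + [JSONMixin]
  take JSONMixin:  [Model object] + [JSONMixin Trackable XMLMixin Model object] + [JSONMixin Trackable XMLMixin Model object] + [JSONMixin]
  take Trackable:  [Model object] + [Trackable XMLMixin Model object] + [Trackable XMLMixin Model object]
  take XMLMixin:  [Model object] + [XMLMixin Model object] + [XMLMixin Model object]
  take Model:  [Model object] + [Model object] + [Model object]
  take object:  [object] + [object] + [object]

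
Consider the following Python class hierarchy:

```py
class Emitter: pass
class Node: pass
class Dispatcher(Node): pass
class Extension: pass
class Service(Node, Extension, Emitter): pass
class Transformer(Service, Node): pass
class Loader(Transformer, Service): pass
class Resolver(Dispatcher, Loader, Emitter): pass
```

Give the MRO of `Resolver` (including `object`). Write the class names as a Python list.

[Resolver, Dispatcher, Loader, Transformer, Service, Node, Extension, Emitter, object]

L[Resolver] = Resolver + merge(L[Dispatcher], L[Loader], L[Emitter], [Dispatcher Loader Emitter])
  take Dispatcher:  [Dispatcher Node object] + [Loader Transformer Service Node Extension Emitter object] + [Emitter object] + [Dispatcher Loader Emitter]
  take Loader:  [Node object] + [Loader Transformer Service Node Extension Emitter object] + [Emitter object] + [Loader Emitter]
  take Transformer:  [Node object] + [Transformer Service Node Extension Emitter object] + [Emitter object] + [Emitter]
  take Service:  [Node object] + [Service Node Extension Emitter object] + [Emitter object] + [Emitter]
  take Node:  [Node object] + [Node Extension Emitter object] + [Emitter object] + [Emitter]
  take Extension:  [object] + [Extension Emitter object] + [Emitter object] + [Emitter]
  take Emitter:  [object] + [Emitter object] + [Emitter object] + [Emitter]
  take object:  [object] + [object] + [object]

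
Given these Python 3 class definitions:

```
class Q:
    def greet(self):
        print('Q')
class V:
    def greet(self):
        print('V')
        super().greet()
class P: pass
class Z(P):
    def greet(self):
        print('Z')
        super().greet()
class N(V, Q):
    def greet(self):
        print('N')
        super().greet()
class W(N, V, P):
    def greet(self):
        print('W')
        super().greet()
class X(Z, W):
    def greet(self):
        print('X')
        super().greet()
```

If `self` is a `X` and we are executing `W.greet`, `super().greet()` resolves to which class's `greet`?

L[X] = X + merge(L[Z], L[W], [Z W])
  take Z:  [Z P object] + [W N V Q P object] + [Z W]
  take W:  [P object] + [W N V Q P object] + [W]
  take N:  [P object] + [N V Q P object]
  take V:  [P object] + [V Q P object]
  take Q:  [P object] + [Q P object]
  take P:  [P object] + [P object]
  take object:  [object] + [object]
MRO: X Z W N V Q P object
super() in W.greet on a X instance goes to the class after W in X's MRO: N.

N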